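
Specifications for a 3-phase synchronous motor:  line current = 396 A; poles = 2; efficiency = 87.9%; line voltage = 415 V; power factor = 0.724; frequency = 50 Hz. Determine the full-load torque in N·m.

P_in = √3·V·I·cosφ = 1.732 × 415 × 396 × 0.724 = 206077 W
P_out = η·P_in = 0.879 × 206077 = 181142 W
n = n_s = 120×50/2 = 3000 rpm (synchronous)
ω = 2π×3000/60 = 314.2 rad/s
τ = P_out/ω = 181142/314.2 = 577 N·m

577 N·m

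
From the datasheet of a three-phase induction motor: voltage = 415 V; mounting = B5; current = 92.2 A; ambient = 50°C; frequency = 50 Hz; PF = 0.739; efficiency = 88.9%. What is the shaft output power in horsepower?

P_in = √3·V·I·cosφ = 1.732 × 415 × 92.2 × 0.739 = 48975 W
P_out = η·P_in = 0.889 × 48975 = 43539 W
= 43539/746 = 58.4 HP

58.4 HP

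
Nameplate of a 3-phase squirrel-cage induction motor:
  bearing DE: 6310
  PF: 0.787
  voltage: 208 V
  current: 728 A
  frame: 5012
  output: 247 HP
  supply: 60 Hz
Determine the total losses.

P_in = √3·V·I·cosφ = 1.732×208×728×0.787 = 206404 W
P_out = 247×746 = 184262 W
Losses = P_in − P_out = 206404 − 184262 = 22142 W

22.1 kW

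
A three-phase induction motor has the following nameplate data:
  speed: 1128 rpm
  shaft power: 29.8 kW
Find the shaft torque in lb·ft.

186 lb·ft

ω = 2π × 1128/60 = 118.1 rad/s
τ = P/ω = 29800/118.1 = 252.3 N·m
In lb·ft: 252.3/1.356 = 186 lb·ft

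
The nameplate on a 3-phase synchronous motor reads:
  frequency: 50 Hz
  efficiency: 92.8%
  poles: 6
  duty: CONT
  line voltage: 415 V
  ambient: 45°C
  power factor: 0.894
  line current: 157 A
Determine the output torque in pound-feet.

P_in = √3·V·I·cosφ = 1.732 × 415 × 157 × 0.894 = 100887 W
P_out = η·P_in = 0.928 × 100887 = 93623 W
n = n_s = 120×50/6 = 1000 rpm (synchronous)
ω = 2π×1000/60 = 104.7 rad/s
τ = P_out/ω = 93623/104.7 = 894.2 N·m
In lb·ft: 894.2/1.356 = 659 lb·ft

659 lb·ft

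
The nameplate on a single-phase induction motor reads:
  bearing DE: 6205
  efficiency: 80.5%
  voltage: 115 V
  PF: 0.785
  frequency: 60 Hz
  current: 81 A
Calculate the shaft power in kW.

P_in = V·I·cosφ = 115 × 81 × 0.785 = 7312 W
P_out = η·P_in = 0.805 × 7312 = 5886 W

5.89 kW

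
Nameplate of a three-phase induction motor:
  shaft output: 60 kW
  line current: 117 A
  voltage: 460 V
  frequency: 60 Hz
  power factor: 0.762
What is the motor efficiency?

84.5 %

P_out = 60 kW = 60000 W
P_in = √3·V_L·I_L·cosφ = 1.732 × 460 × 117 × 0.762 = 71031 W
η = P_out / P_in = 60000 / 71031 = 0.845 = 84.5%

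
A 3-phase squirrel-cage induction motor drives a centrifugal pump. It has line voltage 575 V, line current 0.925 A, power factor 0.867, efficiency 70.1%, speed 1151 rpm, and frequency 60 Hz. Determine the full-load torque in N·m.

P_in = √3·V·I·cosφ = 1.732 × 575 × 0.925 × 0.867 = 799 W
P_out = η·P_in = 0.701 × 799 = 560 W
n = 1151 rpm
ω = 2π×1151/60 = 120.5 rad/s
τ = P_out/ω = 560/120.5 = 4.65 N·m

4.65 N·m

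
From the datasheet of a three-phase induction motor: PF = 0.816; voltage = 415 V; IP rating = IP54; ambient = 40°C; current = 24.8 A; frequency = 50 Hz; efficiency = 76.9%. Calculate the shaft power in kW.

11.2 kW

P_in = √3·V·I·cosφ = 1.732 × 415 × 24.8 × 0.816 = 14546 W
P_out = η·P_in = 0.769 × 14546 = 11186 W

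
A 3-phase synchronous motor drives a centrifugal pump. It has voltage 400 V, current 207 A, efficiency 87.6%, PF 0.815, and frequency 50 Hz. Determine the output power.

P_in = √3·V·I·cosφ = 1.732 × 400 × 207 × 0.815 = 116879 W
P_out = η·P_in = 0.876 × 116879 = 102386 W

102 kW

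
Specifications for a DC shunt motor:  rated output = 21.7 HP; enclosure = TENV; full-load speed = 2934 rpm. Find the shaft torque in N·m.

52.7 N·m

P_out = 21.7 × 746 = 16188 W
ω = 2π × 2934/60 = 307.2 rad/s
τ = P_out/ω = 16188/307.2 = 52.7 N·m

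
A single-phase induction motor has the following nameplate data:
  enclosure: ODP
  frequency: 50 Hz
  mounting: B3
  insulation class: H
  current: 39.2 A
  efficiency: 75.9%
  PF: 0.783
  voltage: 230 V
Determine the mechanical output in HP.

P_in = V·I·cosφ = 230 × 39.2 × 0.783 = 7060 W
P_out = η·P_in = 0.759 × 7060 = 5359 W
= 5359/746 = 7.18 HP

7.18 HP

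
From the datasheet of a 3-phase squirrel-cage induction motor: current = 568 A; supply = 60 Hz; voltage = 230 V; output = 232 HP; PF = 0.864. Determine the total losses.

22400 W

P_in = √3·V·I·cosφ = 1.732×230×568×0.864 = 195496 W
P_out = 232×746 = 173072 W
Losses = P_in − P_out = 195496 − 173072 = 22424 W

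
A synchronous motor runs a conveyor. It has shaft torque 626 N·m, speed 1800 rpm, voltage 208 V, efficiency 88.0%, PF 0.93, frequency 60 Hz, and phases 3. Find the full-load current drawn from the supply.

ω = 2π×1800/60 = 188.5 rad/s; P_out = τω = 626 × 188.5 = 118001 W
P_in = P_out / η = 118001 / 0.880 = 134092 W
I_L = P_in / (√3·V_L·cosφ) = 134092 / (1.732 × 208 × 0.93) = 400 A

400 A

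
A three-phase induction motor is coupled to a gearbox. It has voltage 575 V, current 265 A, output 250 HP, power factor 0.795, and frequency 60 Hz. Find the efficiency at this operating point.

P_out = 250 × 746 = 186500 W
P_in = √3·V_L·I_L·cosφ = 1.732 × 575 × 265 × 0.795 = 209811 W
η = P_out / P_in = 186500 / 209811 = 0.889 = 88.9%

88.9 %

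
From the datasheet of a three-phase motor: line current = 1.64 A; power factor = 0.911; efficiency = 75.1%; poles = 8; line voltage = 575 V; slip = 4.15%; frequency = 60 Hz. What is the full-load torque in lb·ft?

P_in = √3·V·I·cosφ = 1.732 × 575 × 1.64 × 0.911 = 1488 W
P_out = η·P_in = 0.751 × 1488 = 1117 W
n_s = 120×60/8 = 900 rpm; n = 900×(1−0.0415) = 863 rpm
ω = 2π×863/60 = 90.37 rad/s
τ = P_out/ω = 1117/90.37 = 12.36 N·m
In lb·ft: 12.36/1.356 = 9.12 lb·ft

9.12 lb·ft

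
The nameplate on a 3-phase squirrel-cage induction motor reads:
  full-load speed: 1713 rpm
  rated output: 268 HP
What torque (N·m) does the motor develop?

1110 N·m

P_out = 268 × 746 = 199928 W
ω = 2π × 1713/60 = 179.4 rad/s
τ = P_out/ω = 199928/179.4 = 1110 N·m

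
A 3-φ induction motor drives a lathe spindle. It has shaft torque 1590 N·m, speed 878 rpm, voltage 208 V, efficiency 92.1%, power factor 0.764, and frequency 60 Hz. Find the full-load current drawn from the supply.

577 A

ω = 2π×878/60 = 91.94 rad/s; P_out = τω = 1590 × 91.94 = 146185 W
P_in = P_out / η = 146185 / 0.921 = 158724 W
I_L = P_in / (√3·V_L·cosφ) = 158724 / (1.732 × 208 × 0.764) = 577 A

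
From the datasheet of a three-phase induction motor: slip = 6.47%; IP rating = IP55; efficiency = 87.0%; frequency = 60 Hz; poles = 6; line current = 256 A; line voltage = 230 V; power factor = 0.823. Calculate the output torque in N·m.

P_in = √3·V·I·cosφ = 1.732 × 230 × 256 × 0.823 = 83930 W
P_out = η·P_in = 0.87 × 83930 = 73019 W
n_s = 120×60/6 = 1200 rpm; n = 1200×(1−0.0647) = 1122 rpm
ω = 2π×1122/60 = 117.5 rad/s
τ = P_out/ω = 73019/117.5 = 621 N·m

621 N·m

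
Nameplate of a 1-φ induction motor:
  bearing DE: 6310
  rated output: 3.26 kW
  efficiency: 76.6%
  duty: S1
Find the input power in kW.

P_out = 3260 W
P_in = P_out/η = 3260/0.766 = 4256 W = 4.26 kW

4.26 kW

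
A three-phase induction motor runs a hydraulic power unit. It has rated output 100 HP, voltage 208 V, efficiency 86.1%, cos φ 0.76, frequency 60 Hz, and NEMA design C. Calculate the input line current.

316 A

P_out = 100 × 746 = 74600 W
P_in = P_out / η = 74600 / 0.861 = 86643 W
I_L = P_in / (√3·V_L·cosφ) = 86643 / (1.732 × 208 × 0.76) = 316 A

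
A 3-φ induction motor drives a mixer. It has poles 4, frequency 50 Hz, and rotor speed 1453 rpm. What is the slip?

n_s = 120f/p = 120×50/4 = 1500 rpm
s = (n_s − n)/n_s = (1500 − 1453)/1500 = 0.0313

3.13 %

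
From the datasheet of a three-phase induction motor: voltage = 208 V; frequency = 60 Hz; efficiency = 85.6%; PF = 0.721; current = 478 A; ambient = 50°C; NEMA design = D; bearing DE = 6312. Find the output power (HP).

142 HP

P_in = √3·V·I·cosφ = 1.732 × 208 × 478 × 0.721 = 124158 W
P_out = η·P_in = 0.856 × 124158 = 106279 W
= 106279/746 = 142 HP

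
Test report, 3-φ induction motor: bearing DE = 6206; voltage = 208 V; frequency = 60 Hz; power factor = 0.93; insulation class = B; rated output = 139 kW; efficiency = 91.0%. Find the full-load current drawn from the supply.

P_out = 139 kW = 139000 W
P_in = P_out / η = 139000 / 0.910 = 152747 W
I_L = P_in / (√3·V_L·cosφ) = 152747 / (1.732 × 208 × 0.93) = 456 A

456 A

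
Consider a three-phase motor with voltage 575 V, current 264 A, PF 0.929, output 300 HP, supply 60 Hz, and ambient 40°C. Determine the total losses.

P_in = √3·V·I·cosφ = 1.732×575×264×0.929 = 244250 W
P_out = 300×746 = 223800 W
Losses = P_in − P_out = 244250 − 223800 = 20450 W

20500 W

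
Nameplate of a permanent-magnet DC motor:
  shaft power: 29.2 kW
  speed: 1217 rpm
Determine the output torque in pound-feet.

ω = 2π × 1217/60 = 127.4 rad/s
τ = P/ω = 29200/127.4 = 229.2 N·m
In lb·ft: 229.2/1.356 = 169 lb·ft

169 lb·ft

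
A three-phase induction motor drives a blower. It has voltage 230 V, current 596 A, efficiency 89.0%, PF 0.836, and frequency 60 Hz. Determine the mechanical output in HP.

P_in = √3·V·I·cosφ = 1.732 × 230 × 596 × 0.836 = 198485 W
P_out = η·P_in = 0.89 × 198485 = 176652 W
= 176652/746 = 237 HP

237 HP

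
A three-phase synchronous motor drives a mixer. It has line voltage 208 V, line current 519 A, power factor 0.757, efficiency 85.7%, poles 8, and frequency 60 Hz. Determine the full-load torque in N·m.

1290 N·m

P_in = √3·V·I·cosφ = 1.732 × 208 × 519 × 0.757 = 141538 W
P_out = η·P_in = 0.857 × 141538 = 121298 W
n = n_s = 120×60/8 = 900 rpm (synchronous)
ω = 2π×900/60 = 94.25 rad/s
τ = P_out/ω = 121298/94.25 = 1290 N·m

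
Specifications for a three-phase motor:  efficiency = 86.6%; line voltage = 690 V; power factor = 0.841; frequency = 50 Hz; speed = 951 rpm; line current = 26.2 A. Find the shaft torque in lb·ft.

P_in = √3·V·I·cosφ = 1.732 × 690 × 26.2 × 0.841 = 26333 W
P_out = η·P_in = 0.866 × 26333 = 22804 W
n = 951 rpm
ω = 2π×951/60 = 99.59 rad/s
τ = P_out/ω = 22804/99.59 = 229 N·m
In lb·ft: 229/1.356 = 169 lb·ft

169 lb·ft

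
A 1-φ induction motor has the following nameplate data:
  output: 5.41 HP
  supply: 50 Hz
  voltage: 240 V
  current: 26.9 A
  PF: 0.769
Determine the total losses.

929 W

P_in = V·I·cosφ = 240×26.9×0.769 = 4965 W
P_out = 5.41×746 = 4036 W
Losses = P_in − P_out = 4965 − 4036 = 929 W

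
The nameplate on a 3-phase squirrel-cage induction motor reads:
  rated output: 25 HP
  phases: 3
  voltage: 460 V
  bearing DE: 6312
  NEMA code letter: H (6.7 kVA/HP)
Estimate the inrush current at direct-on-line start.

S_LR = 6.7 × 25 = 167.5 kVA
I_LR = S_LR/(√3·V_L) = 167500/(1.732×460) = 210 A

210 A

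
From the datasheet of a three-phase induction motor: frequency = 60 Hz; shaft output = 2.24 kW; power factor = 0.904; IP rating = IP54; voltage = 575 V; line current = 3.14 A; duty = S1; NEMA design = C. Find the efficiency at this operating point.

P_out = 2.24 kW = 2240 W
P_in = √3·V_L·I_L·cosφ = 1.732 × 575 × 3.14 × 0.904 = 2827 W
η = P_out / P_in = 2240 / 2827 = 0.792 = 79.2%

79.2 %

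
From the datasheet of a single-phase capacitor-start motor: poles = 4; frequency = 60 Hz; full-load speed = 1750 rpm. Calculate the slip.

2.78 %

n_s = 120f/p = 120×60/4 = 1800 rpm
s = (n_s − n)/n_s = (1800 − 1750)/1800 = 0.0278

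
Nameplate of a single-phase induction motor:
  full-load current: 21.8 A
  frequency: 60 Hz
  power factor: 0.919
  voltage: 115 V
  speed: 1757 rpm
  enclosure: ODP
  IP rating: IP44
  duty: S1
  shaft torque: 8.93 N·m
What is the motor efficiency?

71.3 %

ω = 2π × 1757/60 = 184 rad/s; P_out = τω = 8.93 × 184 = 1643 W
P_in = V·I·cosφ = 115 × 21.8 × 0.919 = 2304 W
η = P_out / P_in = 1643 / 2304 = 0.713 = 71.3%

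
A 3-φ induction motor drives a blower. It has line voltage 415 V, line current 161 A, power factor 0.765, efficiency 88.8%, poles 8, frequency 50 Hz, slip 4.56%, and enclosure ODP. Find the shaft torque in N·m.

P_in = √3·V·I·cosφ = 1.732 × 415 × 161 × 0.765 = 88529 W
P_out = η·P_in = 0.888 × 88529 = 78614 W
n_s = 120×50/8 = 750 rpm; n = 750×(1−0.0456) = 716 rpm
ω = 2π×716/60 = 74.98 rad/s
τ = P_out/ω = 78614/74.98 = 1050 N·m

1050 N·m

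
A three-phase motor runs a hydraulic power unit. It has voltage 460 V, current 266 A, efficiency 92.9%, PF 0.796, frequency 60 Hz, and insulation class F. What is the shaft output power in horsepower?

P_in = √3·V·I·cosφ = 1.732 × 460 × 266 × 0.796 = 168694 W
P_out = η·P_in = 0.929 × 168694 = 156717 W
= 156717/746 = 210 HP

210 HP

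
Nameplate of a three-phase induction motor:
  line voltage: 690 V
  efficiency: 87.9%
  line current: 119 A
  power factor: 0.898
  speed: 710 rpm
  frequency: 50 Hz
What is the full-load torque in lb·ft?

P_in = √3·V·I·cosφ = 1.732 × 690 × 119 × 0.898 = 127709 W
P_out = η·P_in = 0.879 × 127709 = 112256 W
n = 710 rpm
ω = 2π×710/60 = 74.35 rad/s
τ = P_out/ω = 112256/74.35 = 1510 N·m
In lb·ft: 1510/1.356 = 1110 lb·ft

1110 lb·ft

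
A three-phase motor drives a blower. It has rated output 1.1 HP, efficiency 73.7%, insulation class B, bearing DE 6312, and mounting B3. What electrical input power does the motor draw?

P_out = 1.1 × 746 = 821 W
P_in = P_out/η = 821/0.737 = 1114 W = 1.11 kW

1.11 kW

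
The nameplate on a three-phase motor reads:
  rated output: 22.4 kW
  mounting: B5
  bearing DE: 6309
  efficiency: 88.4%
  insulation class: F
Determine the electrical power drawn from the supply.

25.3 kW

P_out = 22400 W
P_in = P_out/η = 22400/0.884 = 25339 W = 25.3 kW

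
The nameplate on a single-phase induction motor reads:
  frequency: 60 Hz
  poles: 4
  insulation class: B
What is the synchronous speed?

1800 rpm

n_s = 120f/p = 120×60/4 = 1800 rpm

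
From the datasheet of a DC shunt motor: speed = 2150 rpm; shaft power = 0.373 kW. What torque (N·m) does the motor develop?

ω = 2π × 2150/60 = 225.1 rad/s
τ = P/ω = 373/225.1 = 1.66 N·m

1.66 N·m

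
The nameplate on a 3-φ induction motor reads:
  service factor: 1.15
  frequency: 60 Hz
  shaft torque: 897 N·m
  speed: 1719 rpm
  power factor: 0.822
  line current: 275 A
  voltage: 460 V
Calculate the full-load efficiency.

ω = 2π × 1719/60 = 180 rad/s; P_out = τω = 897 × 180 = 161460 W
P_in = √3·V_L·I_L·cosφ = 1.732 × 460 × 275 × 0.822 = 180099 W
η = P_out / P_in = 161460 / 180099 = 0.897 = 89.7%

89.7 %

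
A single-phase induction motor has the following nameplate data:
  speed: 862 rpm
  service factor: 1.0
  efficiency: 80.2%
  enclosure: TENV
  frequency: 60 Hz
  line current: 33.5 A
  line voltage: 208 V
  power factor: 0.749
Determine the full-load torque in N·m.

P_in = V·I·cosφ = 208 × 33.5 × 0.749 = 5219 W
P_out = η·P_in = 0.802 × 5219 = 4186 W
n = 862 rpm
ω = 2π×862/60 = 90.27 rad/s
τ = P_out/ω = 4186/90.27 = 46.4 N·m

46.4 N·m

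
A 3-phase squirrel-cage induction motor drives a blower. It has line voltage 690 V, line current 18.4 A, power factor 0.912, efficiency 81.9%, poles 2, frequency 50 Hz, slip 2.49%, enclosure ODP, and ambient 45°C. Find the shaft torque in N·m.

53.6 N·m

P_in = √3·V·I·cosφ = 1.732 × 690 × 18.4 × 0.912 = 20054 W
P_out = η·P_in = 0.819 × 20054 = 16424 W
n_s = 120×50/2 = 3000 rpm; n = 3000×(1−0.0249) = 2925 rpm
ω = 2π×2925/60 = 306.3 rad/s
τ = P_out/ω = 16424/306.3 = 53.6 N·m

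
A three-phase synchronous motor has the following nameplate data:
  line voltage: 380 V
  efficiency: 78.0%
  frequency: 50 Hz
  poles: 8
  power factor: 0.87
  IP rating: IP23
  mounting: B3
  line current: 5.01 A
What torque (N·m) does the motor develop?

28.5 N·m

P_in = √3·V·I·cosφ = 1.732 × 380 × 5.01 × 0.87 = 2869 W
P_out = η·P_in = 0.78 × 2869 = 2238 W
n = n_s = 120×50/8 = 750 rpm (synchronous)
ω = 2π×750/60 = 78.54 rad/s
τ = P_out/ω = 2238/78.54 = 28.5 N·m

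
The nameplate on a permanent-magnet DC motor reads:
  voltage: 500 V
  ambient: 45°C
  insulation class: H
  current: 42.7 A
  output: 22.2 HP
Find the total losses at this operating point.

P_in = V·I = 500×42.7 = 21350 W
P_out = 22.2×746 = 16561 W
Losses = P_in − P_out = 21350 − 16561 = 4789 W

4.79 kW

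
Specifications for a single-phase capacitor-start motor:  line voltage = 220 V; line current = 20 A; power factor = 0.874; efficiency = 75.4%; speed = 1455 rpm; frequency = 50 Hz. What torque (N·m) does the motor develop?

19 N·m

P_in = V·I·cosφ = 220 × 20 × 0.874 = 3846 W
P_out = η·P_in = 0.754 × 3846 = 2900 W
n = 1455 rpm
ω = 2π×1455/60 = 152.4 rad/s
τ = P_out/ω = 2900/152.4 = 19 N·m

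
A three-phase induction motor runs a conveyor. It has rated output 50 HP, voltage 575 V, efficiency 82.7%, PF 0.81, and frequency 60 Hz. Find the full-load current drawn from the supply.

55.9 A

P_out = 50 × 746 = 37300 W
P_in = P_out / η = 37300 / 0.827 = 45103 W
I_L = P_in / (√3·V_L·cosφ) = 45103 / (1.732 × 575 × 0.81) = 55.9 A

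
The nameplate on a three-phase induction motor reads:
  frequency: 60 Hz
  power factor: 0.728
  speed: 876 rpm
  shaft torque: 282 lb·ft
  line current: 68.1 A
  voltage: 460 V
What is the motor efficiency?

τ = 282 lb·ft × 1.356 = 382.4 N·m
ω = 2π × 876/60 = 91.73 rad/s; P_out = τω = 382.4 × 91.73 = 35078 W
P_in = √3·V_L·I_L·cosφ = 1.732 × 460 × 68.1 × 0.728 = 39499 W
η = P_out / P_in = 35078 / 39499 = 0.888 = 88.8%

88.8 %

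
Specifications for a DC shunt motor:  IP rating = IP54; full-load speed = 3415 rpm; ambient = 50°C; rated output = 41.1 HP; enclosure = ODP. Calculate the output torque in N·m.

85.7 N·m

P_out = 41.1 × 746 = 30661 W
ω = 2π × 3415/60 = 357.6 rad/s
τ = P_out/ω = 30661/357.6 = 85.7 N·m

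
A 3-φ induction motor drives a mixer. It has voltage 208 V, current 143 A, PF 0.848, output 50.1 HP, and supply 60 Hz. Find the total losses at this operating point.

P_in = √3·V·I·cosφ = 1.732×208×143×0.848 = 43686 W
P_out = 50.1×746 = 37375 W
Losses = P_in − P_out = 43686 − 37375 = 6311 W

6.31 kW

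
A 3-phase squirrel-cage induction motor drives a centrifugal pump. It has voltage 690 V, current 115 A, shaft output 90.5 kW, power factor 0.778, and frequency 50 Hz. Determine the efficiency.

P_out = 90.5 kW = 90500 W
P_in = √3·V_L·I_L·cosφ = 1.732 × 690 × 115 × 0.778 = 106924 W
η = P_out / P_in = 90500 / 106924 = 0.846 = 84.6%

84.6 %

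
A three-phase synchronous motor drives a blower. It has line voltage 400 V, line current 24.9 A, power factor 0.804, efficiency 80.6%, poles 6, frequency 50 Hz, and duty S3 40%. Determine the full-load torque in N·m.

107 N·m

P_in = √3·V·I·cosφ = 1.732 × 400 × 24.9 × 0.804 = 13870 W
P_out = η·P_in = 0.806 × 13870 = 11179 W
n = n_s = 120×50/6 = 1000 rpm (synchronous)
ω = 2π×1000/60 = 104.7 rad/s
τ = P_out/ω = 11179/104.7 = 107 N·m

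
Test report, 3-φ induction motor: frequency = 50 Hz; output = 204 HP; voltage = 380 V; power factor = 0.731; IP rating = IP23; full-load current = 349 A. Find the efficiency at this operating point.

90.6 %

P_out = 204 × 746 = 152184 W
P_in = √3·V_L·I_L·cosφ = 1.732 × 380 × 349 × 0.731 = 167909 W
η = P_out / P_in = 152184 / 167909 = 0.906 = 90.6%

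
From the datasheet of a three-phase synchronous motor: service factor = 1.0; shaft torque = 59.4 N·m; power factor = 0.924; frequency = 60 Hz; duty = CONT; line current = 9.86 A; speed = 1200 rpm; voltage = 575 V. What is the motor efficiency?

ω = 2π × 1200/60 = 125.7 rad/s; P_out = τω = 59.4 × 125.7 = 7467 W
P_in = √3·V_L·I_L·cosφ = 1.732 × 575 × 9.86 × 0.924 = 9073 W
η = P_out / P_in = 7467 / 9073 = 0.823 = 82.3%

82.3 %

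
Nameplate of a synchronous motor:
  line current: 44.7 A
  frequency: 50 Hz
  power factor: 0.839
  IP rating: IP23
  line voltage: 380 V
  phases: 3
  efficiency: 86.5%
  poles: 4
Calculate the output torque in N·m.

136 N·m

P_in = √3·V·I·cosφ = 1.732 × 380 × 44.7 × 0.839 = 24683 W
P_out = η·P_in = 0.865 × 24683 = 21351 W
n = n_s = 120×50/4 = 1500 rpm (synchronous)
ω = 2π×1500/60 = 157.1 rad/s
τ = P_out/ω = 21351/157.1 = 136 N·m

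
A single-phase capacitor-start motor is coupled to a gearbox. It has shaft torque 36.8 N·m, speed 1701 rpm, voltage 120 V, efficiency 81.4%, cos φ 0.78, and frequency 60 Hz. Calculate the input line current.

ω = 2π×1701/60 = 178.1 rad/s; P_out = τω = 36.8 × 178.1 = 6554 W
P_in = P_out / η = 6554 / 0.814 = 8052 W
I = P_in / (V·cosφ) = 8052 / (120 × 0.78) = 86 A

86 A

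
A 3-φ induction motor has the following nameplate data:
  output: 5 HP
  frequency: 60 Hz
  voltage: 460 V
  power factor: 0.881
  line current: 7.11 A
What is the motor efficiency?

74.7 %

P_out = 5 × 746 = 3730 W
P_in = √3·V_L·I_L·cosφ = 1.732 × 460 × 7.11 × 0.881 = 4991 W
η = P_out / P_in = 3730 / 4991 = 0.747 = 74.7%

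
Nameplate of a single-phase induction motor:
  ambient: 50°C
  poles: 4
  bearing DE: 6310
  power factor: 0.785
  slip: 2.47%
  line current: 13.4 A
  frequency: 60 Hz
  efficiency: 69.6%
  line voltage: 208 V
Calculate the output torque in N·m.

P_in = V·I·cosφ = 208 × 13.4 × 0.785 = 2188 W
P_out = η·P_in = 0.696 × 2188 = 1523 W
n_s = 120×60/4 = 1800 rpm; n = 1800×(1−0.0247) = 1756 rpm
ω = 2π×1756/60 = 183.9 rad/s
τ = P_out/ω = 1523/183.9 = 8.28 N·m

8.28 N·m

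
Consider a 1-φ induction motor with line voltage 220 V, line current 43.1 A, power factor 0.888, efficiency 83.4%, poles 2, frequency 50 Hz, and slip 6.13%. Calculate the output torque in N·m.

23.8 N·m

P_in = V·I·cosφ = 220 × 43.1 × 0.888 = 8420 W
P_out = η·P_in = 0.834 × 8420 = 7022 W
n_s = 120×50/2 = 3000 rpm; n = 3000×(1−0.0613) = 2816 rpm
ω = 2π×2816/60 = 294.9 rad/s
τ = P_out/ω = 7022/294.9 = 23.8 N·m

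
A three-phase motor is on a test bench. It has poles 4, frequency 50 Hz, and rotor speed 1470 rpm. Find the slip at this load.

2.00 %

n_s = 120f/p = 120×50/4 = 1500 rpm
s = (n_s − n)/n_s = (1500 − 1470)/1500 = 0.0200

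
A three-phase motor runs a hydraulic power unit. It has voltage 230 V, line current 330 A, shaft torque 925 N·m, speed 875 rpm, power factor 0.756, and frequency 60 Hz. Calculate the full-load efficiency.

ω = 2π × 875/60 = 91.63 rad/s; P_out = τω = 925 × 91.63 = 84758 W
P_in = √3·V_L·I_L·cosφ = 1.732 × 230 × 330 × 0.756 = 99383 W
η = P_out / P_in = 84758 / 99383 = 0.853 = 85.3%

85.3 %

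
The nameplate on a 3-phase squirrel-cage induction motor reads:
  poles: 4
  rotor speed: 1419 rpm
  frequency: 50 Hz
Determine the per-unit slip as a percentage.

5.40 %

n_s = 120f/p = 120×50/4 = 1500 rpm
s = (n_s − n)/n_s = (1500 − 1419)/1500 = 0.0540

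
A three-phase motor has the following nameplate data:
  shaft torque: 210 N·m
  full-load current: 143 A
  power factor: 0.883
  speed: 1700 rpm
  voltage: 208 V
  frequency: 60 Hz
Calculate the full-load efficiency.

ω = 2π × 1700/60 = 178 rad/s; P_out = τω = 210 × 178 = 37380 W
P_in = √3·V_L·I_L·cosφ = 1.732 × 208 × 143 × 0.883 = 45489 W
η = P_out / P_in = 37380 / 45489 = 0.822 = 82.2%

82.2 %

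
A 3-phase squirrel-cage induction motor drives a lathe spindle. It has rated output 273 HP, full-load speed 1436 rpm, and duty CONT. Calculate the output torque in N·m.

1350 N·m

P_out = 273 × 746 = 203658 W
ω = 2π × 1436/60 = 150.4 rad/s
τ = P_out/ω = 203658/150.4 = 1350 N·m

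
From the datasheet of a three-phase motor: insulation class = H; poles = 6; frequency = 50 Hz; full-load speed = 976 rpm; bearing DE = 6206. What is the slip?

2.40 %

n_s = 120f/p = 120×50/6 = 1000 rpm
s = (n_s − n)/n_s = (1000 − 976)/1000 = 0.0240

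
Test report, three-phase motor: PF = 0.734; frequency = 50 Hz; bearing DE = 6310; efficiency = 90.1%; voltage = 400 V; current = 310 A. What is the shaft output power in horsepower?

190 HP

P_in = √3·V·I·cosφ = 1.732 × 400 × 310 × 0.734 = 157640 W
P_out = η·P_in = 0.901 × 157640 = 142034 W
= 142034/746 = 190 HP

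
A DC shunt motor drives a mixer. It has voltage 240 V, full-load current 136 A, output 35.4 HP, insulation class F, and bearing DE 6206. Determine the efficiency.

P_out = 35.4 × 746 = 26408 W
P_in = V·I = 240 × 136 = 32640 W
η = P_out / P_in = 26408 / 32640 = 0.809 = 80.9%

80.9 %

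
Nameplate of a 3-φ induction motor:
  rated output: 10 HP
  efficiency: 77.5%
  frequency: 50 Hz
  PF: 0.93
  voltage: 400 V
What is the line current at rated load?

P_out = 10 × 746 = 7460 W
P_in = P_out / η = 7460 / 0.775 = 9626 W
I_L = P_in / (√3·V_L·cosφ) = 9626 / (1.732 × 400 × 0.93) = 14.9 A

14.9 A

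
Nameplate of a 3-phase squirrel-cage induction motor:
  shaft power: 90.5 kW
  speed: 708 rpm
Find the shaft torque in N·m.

ω = 2π × 708/60 = 74.14 rad/s
τ = P/ω = 90500/74.14 = 1220 N·m

1220 N·m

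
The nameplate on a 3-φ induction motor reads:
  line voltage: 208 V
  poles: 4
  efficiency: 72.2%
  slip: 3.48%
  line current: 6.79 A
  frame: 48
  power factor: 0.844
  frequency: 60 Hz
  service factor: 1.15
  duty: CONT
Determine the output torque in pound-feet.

P_in = √3·V·I·cosφ = 1.732 × 208 × 6.79 × 0.844 = 2065 W
P_out = η·P_in = 0.722 × 2065 = 1491 W
n_s = 120×60/4 = 1800 rpm; n = 1800×(1−0.0348) = 1737 rpm
ω = 2π×1737/60 = 181.9 rad/s
τ = P_out/ω = 1491/181.9 = 8.197 N·m
In lb·ft: 8.197/1.356 = 6.04 lb·ft

6.04 lb·ft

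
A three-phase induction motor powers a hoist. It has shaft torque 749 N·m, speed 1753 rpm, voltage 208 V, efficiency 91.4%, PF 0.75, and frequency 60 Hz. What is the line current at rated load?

557 A

ω = 2π×1753/60 = 183.6 rad/s; P_out = τω = 749 × 183.6 = 137516 W
P_in = P_out / η = 137516 / 0.914 = 150455 W
I_L = P_in / (√3·V_L·cosφ) = 150455 / (1.732 × 208 × 0.75) = 557 A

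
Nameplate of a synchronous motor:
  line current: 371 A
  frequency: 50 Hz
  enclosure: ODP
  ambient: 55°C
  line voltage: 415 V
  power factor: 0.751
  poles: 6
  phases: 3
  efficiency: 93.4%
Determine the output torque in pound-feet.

P_in = √3·V·I·cosφ = 1.732 × 415 × 371 × 0.751 = 200267 W
P_out = η·P_in = 0.934 × 200267 = 187049 W
n = n_s = 120×50/6 = 1000 rpm (synchronous)
ω = 2π×1000/60 = 104.7 rad/s
τ = P_out/ω = 187049/104.7 = 1787 N·m
In lb·ft: 1787/1.356 = 1320 lb·ft

1320 lb·ft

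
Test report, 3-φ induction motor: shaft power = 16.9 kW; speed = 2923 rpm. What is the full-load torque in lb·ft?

ω = 2π × 2923/60 = 306.1 rad/s
τ = P/ω = 16900/306.1 = 55.21 N·m
In lb·ft: 55.21/1.356 = 40.7 lb·ft

40.7 lb·ft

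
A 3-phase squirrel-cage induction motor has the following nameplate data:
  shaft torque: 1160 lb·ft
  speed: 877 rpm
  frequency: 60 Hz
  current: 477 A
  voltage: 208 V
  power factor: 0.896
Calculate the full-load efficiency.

τ = 1160 lb·ft × 1.356 = 1573 N·m
ω = 2π × 877/60 = 91.84 rad/s; P_out = τω = 1573 × 91.84 = 144464 W
P_in = √3·V_L·I_L·cosφ = 1.732 × 208 × 477 × 0.896 = 153971 W
η = P_out / P_in = 144464 / 153971 = 0.938 = 93.8%

93.8 %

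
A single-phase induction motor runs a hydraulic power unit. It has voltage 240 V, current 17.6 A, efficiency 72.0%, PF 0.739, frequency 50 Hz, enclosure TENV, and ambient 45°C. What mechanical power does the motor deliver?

P_in = V·I·cosφ = 240 × 17.6 × 0.739 = 3122 W
P_out = η·P_in = 0.72 × 3122 = 2248 W

2.25 kW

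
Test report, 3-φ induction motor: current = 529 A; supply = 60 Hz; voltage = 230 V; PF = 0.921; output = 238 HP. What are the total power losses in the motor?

16500 W

P_in = √3·V·I·cosφ = 1.732×230×529×0.921 = 194085 W
P_out = 238×746 = 177548 W
Losses = P_in − P_out = 194085 − 177548 = 16537 W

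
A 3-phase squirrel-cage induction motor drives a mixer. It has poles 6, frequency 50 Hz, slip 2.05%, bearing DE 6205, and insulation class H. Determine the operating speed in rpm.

n_s = 120f/p = 120×50/6 = 1000 rpm
n = n_s(1 − s) = 1000 × (1 − 0.0205) = 980 rpm

980 rpm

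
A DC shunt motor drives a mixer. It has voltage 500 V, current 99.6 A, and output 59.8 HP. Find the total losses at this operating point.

P_in = V·I = 500×99.6 = 49800 W
P_out = 59.8×746 = 44611 W
Losses = P_in − P_out = 49800 − 44611 = 5189 W

5.19 kW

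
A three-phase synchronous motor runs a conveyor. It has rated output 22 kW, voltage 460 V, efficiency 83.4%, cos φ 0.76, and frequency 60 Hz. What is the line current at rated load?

43.6 A

P_out = 22 kW = 22000 W
P_in = P_out / η = 22000 / 0.834 = 26379 W
I_L = P_in / (√3·V_L·cosφ) = 26379 / (1.732 × 460 × 0.76) = 43.6 A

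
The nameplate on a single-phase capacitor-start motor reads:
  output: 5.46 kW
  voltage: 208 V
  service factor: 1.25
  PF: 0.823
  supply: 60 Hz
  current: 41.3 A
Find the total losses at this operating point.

P_in = V·I·cosφ = 208×41.3×0.823 = 7070 W
P_out = 5460 W
Losses = P_in − P_out = 7070 − 5460 = 1610 W

1610 W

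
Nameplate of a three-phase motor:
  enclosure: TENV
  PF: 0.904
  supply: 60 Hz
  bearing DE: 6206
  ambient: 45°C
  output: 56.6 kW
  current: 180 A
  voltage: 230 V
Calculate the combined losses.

8220 W

P_in = √3·V·I·cosφ = 1.732×230×180×0.904 = 64821 W
P_out = 56600 W
Losses = P_in − P_out = 64821 − 56600 = 8221 W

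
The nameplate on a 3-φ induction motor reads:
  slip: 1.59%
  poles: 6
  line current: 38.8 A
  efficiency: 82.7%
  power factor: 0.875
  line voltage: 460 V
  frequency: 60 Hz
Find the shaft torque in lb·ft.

P_in = √3·V·I·cosφ = 1.732 × 460 × 38.8 × 0.875 = 27049 W
P_out = η·P_in = 0.827 × 27049 = 22370 W
n_s = 120×60/6 = 1200 rpm; n = 1200×(1−0.0159) = 1181 rpm
ω = 2π×1181/60 = 123.7 rad/s
τ = P_out/ω = 22370/123.7 = 180.8 N·m
In lb·ft: 180.8/1.356 = 133 lb·ft

133 lb·ft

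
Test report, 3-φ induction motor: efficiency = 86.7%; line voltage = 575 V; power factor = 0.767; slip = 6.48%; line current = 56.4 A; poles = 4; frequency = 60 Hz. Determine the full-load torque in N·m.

P_in = √3·V·I·cosφ = 1.732 × 575 × 56.4 × 0.767 = 43081 W
P_out = η·P_in = 0.867 × 43081 = 37351 W
n_s = 120×60/4 = 1800 rpm; n = 1800×(1−0.0648) = 1683 rpm
ω = 2π×1683/60 = 176.2 rad/s
τ = P_out/ω = 37351/176.2 = 212 N·m

212 N·m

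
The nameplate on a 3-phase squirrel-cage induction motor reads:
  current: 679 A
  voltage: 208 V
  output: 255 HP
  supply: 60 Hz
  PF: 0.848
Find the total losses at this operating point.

17.2 kW

P_in = √3·V·I·cosφ = 1.732×208×679×0.848 = 207433 W
P_out = 255×746 = 190230 W
Losses = P_in − P_out = 207433 − 190230 = 17203 W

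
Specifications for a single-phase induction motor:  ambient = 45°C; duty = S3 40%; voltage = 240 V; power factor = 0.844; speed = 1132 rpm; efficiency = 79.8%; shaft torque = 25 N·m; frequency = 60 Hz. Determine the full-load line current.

18.3 A

ω = 2π×1132/60 = 118.5 rad/s; P_out = τω = 25 × 118.5 = 2963 W
P_in = P_out / η = 2963 / 0.798 = 3713 W
I = P_in / (V·cosφ) = 3713 / (240 × 0.844) = 18.3 A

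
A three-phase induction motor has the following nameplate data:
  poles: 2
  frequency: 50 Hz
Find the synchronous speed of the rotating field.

3000 rpm

n_s = 120f/p = 120×50/2 = 3000 rpm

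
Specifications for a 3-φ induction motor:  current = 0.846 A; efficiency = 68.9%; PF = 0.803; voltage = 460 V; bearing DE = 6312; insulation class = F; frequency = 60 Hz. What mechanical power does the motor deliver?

0.373 kW

P_in = √3·V·I·cosφ = 1.732 × 460 × 0.846 × 0.803 = 541 W
P_out = η·P_in = 0.689 × 541 = 373 W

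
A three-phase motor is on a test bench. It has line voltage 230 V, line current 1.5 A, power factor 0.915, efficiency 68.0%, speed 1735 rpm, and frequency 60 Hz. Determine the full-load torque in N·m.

2.05 N·m

P_in = √3·V·I·cosφ = 1.732 × 230 × 1.5 × 0.915 = 547 W
P_out = η·P_in = 0.68 × 547 = 372 W
n = 1735 rpm
ω = 2π×1735/60 = 181.7 rad/s
τ = P_out/ω = 372/181.7 = 2.05 N·m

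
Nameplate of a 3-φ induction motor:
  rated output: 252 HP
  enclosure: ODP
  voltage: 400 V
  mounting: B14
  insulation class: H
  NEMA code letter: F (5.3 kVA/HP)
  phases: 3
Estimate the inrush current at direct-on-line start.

S_LR = 5.3 × 252 = 1335.6 kVA
I_LR = S_LR/(√3·V_L) = 1335600/(1.732×400) = 1930 A

1930 A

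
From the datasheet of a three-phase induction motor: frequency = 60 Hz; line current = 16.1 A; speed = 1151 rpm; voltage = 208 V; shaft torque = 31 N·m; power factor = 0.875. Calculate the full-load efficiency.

73.6 %

ω = 2π × 1151/60 = 120.5 rad/s; P_out = τω = 31 × 120.5 = 3736 W
P_in = √3·V_L·I_L·cosφ = 1.732 × 208 × 16.1 × 0.875 = 5075 W
η = P_out / P_in = 3736 / 5075 = 0.736 = 73.6%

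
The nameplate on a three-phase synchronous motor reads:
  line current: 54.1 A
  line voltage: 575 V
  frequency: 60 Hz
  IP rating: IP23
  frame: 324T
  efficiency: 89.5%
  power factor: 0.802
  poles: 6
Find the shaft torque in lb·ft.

227 lb·ft

P_in = √3·V·I·cosφ = 1.732 × 575 × 54.1 × 0.802 = 43210 W
P_out = η·P_in = 0.895 × 43210 = 38673 W
n = n_s = 120×60/6 = 1200 rpm (synchronous)
ω = 2π×1200/60 = 125.7 rad/s
τ = P_out/ω = 38673/125.7 = 307.7 N·m
In lb·ft: 307.7/1.356 = 227 lb·ft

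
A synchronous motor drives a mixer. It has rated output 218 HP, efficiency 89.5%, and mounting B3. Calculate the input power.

P_out = 218 × 746 = 162628 W
P_in = P_out/η = 162628/0.895 = 181707 W = 182 kW

182 kW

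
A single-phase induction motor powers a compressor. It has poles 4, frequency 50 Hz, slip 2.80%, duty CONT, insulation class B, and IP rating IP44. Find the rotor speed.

1458 rpm

n_s = 120f/p = 120×50/4 = 1500 rpm
n = n_s(1 − s) = 1500 × (1 − 0.028) = 1458 rpm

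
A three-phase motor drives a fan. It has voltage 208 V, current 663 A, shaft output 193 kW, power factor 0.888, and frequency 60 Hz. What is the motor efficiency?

P_out = 193 kW = 193000 W
P_in = √3·V_L·I_L·cosφ = 1.732 × 208 × 663 × 0.888 = 212099 W
η = P_out / P_in = 193000 / 212099 = 0.910 = 91.0%

91.0 %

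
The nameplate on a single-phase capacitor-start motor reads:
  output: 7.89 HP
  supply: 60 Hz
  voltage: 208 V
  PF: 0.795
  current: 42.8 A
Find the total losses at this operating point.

P_in = V·I·cosφ = 208×42.8×0.795 = 7077 W
P_out = 7.89×746 = 5886 W
Losses = P_in − P_out = 7077 − 5886 = 1191 W

1.19 kW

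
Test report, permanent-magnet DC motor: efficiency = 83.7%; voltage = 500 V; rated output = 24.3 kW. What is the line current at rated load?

P_out = 24.3 kW = 24300 W
P_in = P_out / η = 24300 / 0.837 = 29032 W
I = P_in / V = 29032 / 500 = 58.1 A

58.1 A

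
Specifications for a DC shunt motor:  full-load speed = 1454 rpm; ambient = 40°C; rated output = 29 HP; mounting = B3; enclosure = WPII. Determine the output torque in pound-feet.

105 lb·ft

P_out = 29 × 746 = 21634 W
ω = 2π × 1454/60 = 152.3 rad/s
τ = P_out/ω = 21634/152.3 = 142 N·m
In lb·ft: 142/1.356 = 105 lb·ft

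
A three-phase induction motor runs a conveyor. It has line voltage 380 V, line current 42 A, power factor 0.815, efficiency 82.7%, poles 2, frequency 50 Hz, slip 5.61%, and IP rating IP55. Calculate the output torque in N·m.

P_in = √3·V·I·cosφ = 1.732 × 380 × 42 × 0.815 = 22529 W
P_out = η·P_in = 0.827 × 22529 = 18631 W
n_s = 120×50/2 = 3000 rpm; n = 3000×(1−0.0561) = 2832 rpm
ω = 2π×2832/60 = 296.6 rad/s
τ = P_out/ω = 18631/296.6 = 62.8 N·m

62.8 N·m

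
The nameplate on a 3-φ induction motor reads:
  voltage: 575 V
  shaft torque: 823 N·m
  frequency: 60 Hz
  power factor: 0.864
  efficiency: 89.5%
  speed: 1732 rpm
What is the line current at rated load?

ω = 2π×1732/60 = 181.4 rad/s; P_out = τω = 823 × 181.4 = 149292 W
P_in = P_out / η = 149292 / 0.895 = 166807 W
I_L = P_in / (√3·V_L·cosφ) = 166807 / (1.732 × 575 × 0.864) = 194 A

194 A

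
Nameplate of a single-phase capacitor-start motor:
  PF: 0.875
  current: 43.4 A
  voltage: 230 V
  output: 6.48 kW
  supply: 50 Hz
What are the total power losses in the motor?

2250 W

P_in = V·I·cosφ = 230×43.4×0.875 = 8734 W
P_out = 6480 W
Losses = P_in − P_out = 8734 − 6480 = 2254 W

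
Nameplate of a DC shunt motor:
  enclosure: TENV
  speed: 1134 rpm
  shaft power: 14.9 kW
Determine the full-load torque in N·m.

125 N·m

ω = 2π × 1134/60 = 118.8 rad/s
τ = P/ω = 14900/118.8 = 125 N·m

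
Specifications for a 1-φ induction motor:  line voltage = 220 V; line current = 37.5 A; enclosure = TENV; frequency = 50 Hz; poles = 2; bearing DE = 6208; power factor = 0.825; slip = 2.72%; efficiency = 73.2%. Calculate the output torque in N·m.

P_in = V·I·cosφ = 220 × 37.5 × 0.825 = 6806 W
P_out = η·P_in = 0.732 × 6806 = 4982 W
n_s = 120×50/2 = 3000 rpm; n = 3000×(1−0.0272) = 2918 rpm
ω = 2π×2918/60 = 305.6 rad/s
τ = P_out/ω = 4982/305.6 = 16.3 N·m

16.3 N·m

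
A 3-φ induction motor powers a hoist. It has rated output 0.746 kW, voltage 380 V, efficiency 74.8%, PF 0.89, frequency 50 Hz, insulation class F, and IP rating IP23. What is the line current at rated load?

1.7 A

P_out = 0.746 kW = 746 W
P_in = P_out / η = 746 / 0.748 = 997 W
I_L = P_in / (√3·V_L·cosφ) = 997 / (1.732 × 380 × 0.89) = 1.7 A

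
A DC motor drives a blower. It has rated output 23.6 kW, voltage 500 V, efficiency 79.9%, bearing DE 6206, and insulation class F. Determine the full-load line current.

59.1 A

P_out = 23.6 kW = 23600 W
P_in = P_out / η = 23600 / 0.799 = 29537 W
I = P_in / V = 29537 / 500 = 59.1 A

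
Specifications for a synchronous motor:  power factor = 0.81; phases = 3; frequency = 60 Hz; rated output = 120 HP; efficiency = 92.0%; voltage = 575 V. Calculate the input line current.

121 A

P_out = 120 × 746 = 89520 W
P_in = P_out / η = 89520 / 0.920 = 97304 W
I_L = P_in / (√3·V_L·cosφ) = 97304 / (1.732 × 575 × 0.81) = 121 A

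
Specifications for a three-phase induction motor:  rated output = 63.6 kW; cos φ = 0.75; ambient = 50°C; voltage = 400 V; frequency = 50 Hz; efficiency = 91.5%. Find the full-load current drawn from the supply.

P_out = 63.6 kW = 63600 W
P_in = P_out / η = 63600 / 0.915 = 69508 W
I_L = P_in / (√3·V_L·cosφ) = 69508 / (1.732 × 400 × 0.75) = 134 A

134 A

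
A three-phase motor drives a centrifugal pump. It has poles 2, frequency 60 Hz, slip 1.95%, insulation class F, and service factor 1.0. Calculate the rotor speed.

n_s = 120f/p = 120×60/2 = 3600 rpm
n = n_s(1 − s) = 3600 × (1 − 0.0195) = 3530 rpm

3530 rpm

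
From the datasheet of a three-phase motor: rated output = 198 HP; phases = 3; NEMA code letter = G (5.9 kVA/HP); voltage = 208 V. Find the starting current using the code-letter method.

3240 A

S_LR = 5.9 × 198 = 1168.2 kVA
I_LR = S_LR/(√3·V_L) = 1168200/(1.732×208) = 3240 A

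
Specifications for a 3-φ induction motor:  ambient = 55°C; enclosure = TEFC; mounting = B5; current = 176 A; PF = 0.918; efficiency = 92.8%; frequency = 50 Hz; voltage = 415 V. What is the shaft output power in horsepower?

P_in = √3·V·I·cosφ = 1.732 × 415 × 176 × 0.918 = 116132 W
P_out = η·P_in = 0.928 × 116132 = 107770 W
= 107770/746 = 144 HP

144 HP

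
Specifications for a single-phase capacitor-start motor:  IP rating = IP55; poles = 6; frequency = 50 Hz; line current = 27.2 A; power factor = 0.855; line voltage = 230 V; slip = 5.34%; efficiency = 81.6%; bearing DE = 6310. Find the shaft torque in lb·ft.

P_in = V·I·cosφ = 230 × 27.2 × 0.855 = 5349 W
P_out = η·P_in = 0.816 × 5349 = 4365 W
n_s = 120×50/6 = 1000 rpm; n = 1000×(1−0.0534) = 947 rpm
ω = 2π×947/60 = 99.17 rad/s
τ = P_out/ω = 4365/99.17 = 44.02 N·m
In lb·ft: 44.02/1.356 = 32.5 lb·ft

32.5 lb·ft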